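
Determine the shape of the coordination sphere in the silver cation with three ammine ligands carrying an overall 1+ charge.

trigonal planar

Ligand charges: ammonia is neutral. With an overall charge of +1 the silver centre must be in the +1 oxidation state.
Ag sits in group 11, so the d-electron count is 11 − 1 = 10.
Coordination number: 3.
Three ligands around a d¹⁰ centre minimise repulsion in a trigonal-planar arrangement.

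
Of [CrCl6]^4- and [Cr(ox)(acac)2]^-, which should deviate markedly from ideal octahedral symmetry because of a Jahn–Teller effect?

[CrCl6]^4-

[CrCl6]^4-: Ligand charges: each chloride is −1. With an overall charge of −4 the chromium centre must be in the +2 oxidation state. Group 6 minus oxidation state 2 gives a d⁴ configuration. Chloride is a weak-field ligand for a first-row metal, so the complex is high-spin. The t₂g³e_g¹ (high-spin) configuration has an unevenly filled e_g set; the Jahn–Teller theorem predicts a tetragonal distortion (typically axial elongation) to lift the degeneracy.
[Cr(ox)(acac)2]^-: Ligand charges: each oxalate is −2; each acetylacetonate is −1. With an overall charge of −1 the chromium centre must be in the +3 oxidation state. Chromium is a group-6 element; Cr(III) is therefore d³. The d³ configuration leaves the e_g set evenly filled (or empty) — no strong Jahn–Teller driving force.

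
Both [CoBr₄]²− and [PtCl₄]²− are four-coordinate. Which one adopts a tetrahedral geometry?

[CoBr₄]²−

For [CoBr₄]²−: Summing ligand charges against the −2 overall charge gives an oxidation state of +2 for cobalt. Co sits in group 9, so the d-electron count is 9 − 2 = 7. For a high-spin 3d d⁷ ion with weak-field ligands the small Δₜ gives little square-planar CFSE advantage, so four ligands adopt the sterically favoured tetrahedral geometry. → tetrahedral.
For [PtCl₄]²−: Each chloride is −1; balancing the −2 overall charge requires Pt(II). Group 10 minus oxidation state 2 gives a d⁸ configuration. A 5d d⁸ ion has a large crystal-field splitting; square planar leaves the high-energy d_{x²−y²} orbital empty and maximises CFSE. → square planar.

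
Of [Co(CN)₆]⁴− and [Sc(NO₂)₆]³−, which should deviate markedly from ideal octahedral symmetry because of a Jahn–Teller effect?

[Co(CN)₆]⁴−

[Co(CN)₆]⁴−: Summing ligand charges against the −4 overall charge gives an oxidation state of +2 for cobalt. Co sits in group 9, so the d-electron count is 9 − 2 = 7. Cyanide is a strong-field ligand (high in the spectrochemical series) for a first-row metal, so the complex is low-spin. The t₂g⁶e_g¹ (low-spin) configuration has an unevenly filled e_g set; the Jahn–Teller theorem predicts a tetragonal distortion (typically axial elongation) to lift the degeneracy.
[Sc(NO₂)₆]³−: Each nitro (N-bound nitrite) is −1; balancing the −3 overall charge requires Sc(III). Scandium is a group-3 element; Sc(III) is therefore d⁰. The d⁰ configuration leaves the e_g set evenly filled (or empty) — no strong Jahn–Teller driving force.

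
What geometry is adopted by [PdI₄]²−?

square planar

Ligand charges: each iodide is −1. With an overall charge of −2 the palladium centre must be in the +2 oxidation state.
Pd sits in group 10, so the d-electron count is 10 − 2 = 8.
With 4 monodentate ligands the coordination number is 4.
A 4d d⁸ ion has a large crystal-field splitting; square planar leaves the high-energy d_{x²−y²} orbital empty and maximises CFSE.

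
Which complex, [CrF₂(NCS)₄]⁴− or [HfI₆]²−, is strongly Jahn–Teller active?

[CrF₂(NCS)₄]⁴−

[CrF₂(NCS)₄]⁴−: Ligand charges: each fluoride is −1; each isothiocyanate is −1. With an overall charge of −4 the chromium centre must be in the +2 oxidation state. Cr sits in group 6, so the d-electron count is 6 − 2 = 4. Fluoride and isothiocyanate are weak-field ligands for a first-row metal, so the complex is high-spin. The t₂g³e_g¹ (high-spin) configuration has an unevenly filled e_g set; the Jahn–Teller theorem predicts a tetragonal distortion (typically axial elongation) to lift the degeneracy.
[HfI₆]²−: Each iodide is −1; balancing the −2 overall charge requires Hf(IV). Hf sits in group 4, so the d-electron count is 4 − 4 = 0. The d⁰ configuration leaves the e_g set evenly filled (or empty) — no strong Jahn–Teller driving force.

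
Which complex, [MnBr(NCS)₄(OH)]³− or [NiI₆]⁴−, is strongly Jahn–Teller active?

[MnBr(NCS)₄(OH)]³−: Summing ligand charges against the −3 overall charge gives an oxidation state of +3 for manganese. Mn sits in group 7, so the d-electron count is 7 − 3 = 4. Bromide, hydroxide, and isothiocyanate are weak-field ligands for a first-row metal, so the complex is high-spin. The t₂g³e_g¹ (high-spin) configuration has an unevenly filled e_g set; the Jahn–Teller theorem predicts a tetragonal distortion (typically axial elongation) to lift the degeneracy.
[NiI₆]⁴−: Ligand charges: each iodide is −1. With an overall charge of −4 the nickel centre must be in the +2 oxidation state. Nickel is a group-10 element; Ni(II) is therefore d⁸. The d⁸ configuration leaves the e_g set evenly filled (or empty) — no strong Jahn–Teller driving force.

[MnBr(NCS)₄(OH)]³−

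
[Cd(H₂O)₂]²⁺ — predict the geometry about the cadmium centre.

Summing ligand charges against the +2 overall charge gives an oxidation state of +2 for cadmium.
Cd sits in group 12, so the d-electron count is 12 − 2 = 10.
With 2 monodentate ligands the coordination number is 2.
A d¹⁰ ion with only two ligands adopts a linear arrangement (sp hybridisation; no CFSE preference).

linear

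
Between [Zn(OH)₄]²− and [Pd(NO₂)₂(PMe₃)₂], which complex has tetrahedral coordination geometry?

[Zn(OH)₄]²−

For [Zn(OH)₄]²−: Summing ligand charges against the −2 overall charge gives an oxidation state of +2 for zinc. Zn sits in group 12, so the d-electron count is 12 − 2 = 10. A d¹⁰ ion has no crystal-field stabilisation preference between square planar and tetrahedral, so four ligands adopt the sterically favoured tetrahedral geometry. → tetrahedral.
For [Pd(NO₂)₂(PMe₃)₂]: Ligand charges: each nitro (N-bound nitrite) is −1; trimethylphosphine is neutral. With an overall charge of 0 the palladium centre must be in the +2 oxidation state. Palladium is a group-10 element; Pd(II) is therefore d⁸. A 4d d⁸ ion has a large crystal-field splitting; square planar leaves the high-energy d_{x²−y²} orbital empty and maximises CFSE. → square planar.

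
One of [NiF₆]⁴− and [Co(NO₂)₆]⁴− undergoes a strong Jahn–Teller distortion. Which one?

[Co(NO₂)₆]⁴−

[NiF₆]⁴−: Each fluoride is −1; balancing the −4 overall charge requires Ni(II). Nickel is a group-10 element; Ni(II) is therefore d⁸. The d⁸ configuration leaves the e_g set evenly filled (or empty) — no strong Jahn–Teller driving force.
[Co(NO₂)₆]⁴−: Ligand charges: each nitro (N-bound nitrite) is −1. With an overall charge of −4 the cobalt centre must be in the +2 oxidation state. Co sits in group 9, so the d-electron count is 9 − 2 = 7. Nitro (N-bound nitrite) is a strong-field ligand (high in the spectrochemical series) for a first-row metal, so the complex is low-spin. The t₂g⁶e_g¹ (low-spin) configuration has an unevenly filled e_g set; the Jahn–Teller theorem predicts a tetragonal distortion (typically axial elongation) to lift the degeneracy.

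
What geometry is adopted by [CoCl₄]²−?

Summing ligand charges against the −2 overall charge gives an oxidation state of +2 for cobalt.
Cobalt is a group-9 element; Co(II) is therefore d⁷.
With 4 monodentate ligands the coordination number is 4.
Chloride is a weak-field ligand.
For a high-spin 3d d⁷ ion with weak-field ligands the small Δₜ gives little square-planar CFSE advantage, so four ligands adopt the sterically favoured tetrahedral geometry.

tetrahedral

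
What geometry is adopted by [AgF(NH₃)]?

Summing ligand charges against the 0 overall charge gives an oxidation state of +1 for silver.
Silver is a group-11 element; Ag(I) is therefore d¹⁰.
With 2 monodentate ligands the coordination number is 2.
A d¹⁰ ion with only two ligands adopts a linear arrangement (sp hybridisation; no CFSE preference).

linear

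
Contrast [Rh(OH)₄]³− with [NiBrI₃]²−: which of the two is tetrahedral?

[NiBrI₃]²−

For [Rh(OH)₄]³−: Each hydroxide is −1; balancing the −3 overall charge requires Rh(I). Group 9 minus oxidation state 1 gives a d⁸ configuration. A 4d d⁸ ion has a large crystal-field splitting; square planar leaves the high-energy d_{x²−y²} orbital empty and maximises CFSE. → square planar.
For [NiBrI₃]²−: Each bromide is −1; each iodide is −1; balancing the −2 overall charge requires Ni(II). Ni sits in group 10, so the d-electron count is 10 − 2 = 8. Bromide and iodide are weak-field ligands. With weak-field ligands the CFSE gain from square planar is small, so a 3d d⁸ ion takes the sterically preferred tetrahedral geometry. → tetrahedral.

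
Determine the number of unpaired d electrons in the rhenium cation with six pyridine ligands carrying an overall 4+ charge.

3

Pyridine is neutral; balancing the +4 overall charge requires Re(IV).
Rhenium is a group-7 element; Re(IV) is therefore d³.
In an octahedral field the d³ configuration is t₂g³e_g⁰ (only one arrangement possible), giving 3 unpaired electrons.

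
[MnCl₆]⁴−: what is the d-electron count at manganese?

Summing ligand charges against the −4 overall charge gives an oxidation state of +2 for manganese.
Mn sits in group 7, so the d-electron count is 7 − 2 = 5.

d5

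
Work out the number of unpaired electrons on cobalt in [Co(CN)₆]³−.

0 unpaired electrons

Summing ligand charges against the −3 overall charge gives an oxidation state of +3 for cobalt.
Co sits in group 9, so the d-electron count is 9 − 3 = 6.
The spin state decides the count: Co(III) has an exceptionally large octahedral splitting and is low-spin with essentially every ligand except fluoride.
An octahedral low-spin d⁶ ion is t₂g⁶e_g⁰, giving 0 unpaired electrons.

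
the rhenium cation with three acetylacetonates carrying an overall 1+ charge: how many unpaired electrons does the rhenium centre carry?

Summing ligand charges against the +1 overall charge gives an oxidation state of +4 for rhenium.
Re sits in group 7, so the d-electron count is 7 − 4 = 3.
Counting donor atoms: 3×acetylacetonate (bidentate) → 6 donors. Coordination number = 6.
In an octahedral field the d³ configuration is t₂g³e_g⁰ (only one arrangement possible), giving 3 unpaired electrons.

3 unpaired electrons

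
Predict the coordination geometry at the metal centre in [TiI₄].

tetrahedral

Summing ligand charges against the 0 overall charge gives an oxidation state of +4 for titanium.
Titanium is a group-4 element; Ti(IV) is therefore d⁰.
With 4 monodentate ligands the coordination number is 4.
A d⁰ ion has no crystal-field stabilisation preference between square planar and tetrahedral, so four ligands adopt the sterically favoured tetrahedral geometry.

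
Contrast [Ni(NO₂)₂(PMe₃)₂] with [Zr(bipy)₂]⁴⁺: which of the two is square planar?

For [Ni(NO₂)₂(PMe₃)₂]: Each nitro (N-bound nitrite) is −1; trimethylphosphine is neutral; balancing the 0 overall charge requires Ni(II). Group 10 minus oxidation state 2 gives a d⁸ configuration. Nitro (N-bound nitrite) and trimethylphosphine are strong-field ligands (high in the spectrochemical series). A 3d d⁸ ion with strong-field ligands gains enough CFSE to favour square planar over tetrahedral. → square planar.
For [Zr(bipy)₂]⁴⁺: 2,2′-bipyridine is neutral; balancing the +4 overall charge requires Zr(IV). Zirconium is a group-4 element; Zr(IV) is therefore d⁰. A d⁰ ion has no crystal-field stabilisation preference between square planar and tetrahedral, so four ligands adopt the sterically favoured tetrahedral geometry. → tetrahedral.

[Ni(NO₂)₂(PMe₃)₂]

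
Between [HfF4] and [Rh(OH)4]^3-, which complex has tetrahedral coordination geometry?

For [HfF4]: Summing ligand charges against the 0 overall charge gives an oxidation state of +4 for hafnium. Hafnium is a group-4 element; Hf(IV) is therefore d⁰. A d⁰ ion has no crystal-field stabilisation preference between square planar and tetrahedral, so four ligands adopt the sterically favoured tetrahedral geometry. → tetrahedral.
For [Rh(OH)4]^3-: Ligand charges: each hydroxide is −1. With an overall charge of −3 the rhodium centre must be in the +1 oxidation state. Group 9 minus oxidation state 1 gives a d⁸ configuration. A 4d d⁸ ion has a large crystal-field splitting; square planar leaves the high-energy d_{x²−y²} orbital empty and maximises CFSE. → square planar.

[HfF4]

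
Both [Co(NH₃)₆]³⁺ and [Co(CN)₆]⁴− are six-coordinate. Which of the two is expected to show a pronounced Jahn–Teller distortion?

[Co(NH₃)₆]³⁺: Summing ligand charges against the +3 overall charge gives an oxidation state of +3 for cobalt. Group 9 minus oxidation state 3 gives a d⁶ configuration. Co(III) has an exceptionally large octahedral splitting and is low-spin with essentially every ligand except fluoride. The d⁶ configuration leaves the e_g set evenly filled (or empty) — no strong Jahn–Teller driving force.
[Co(CN)₆]⁴−: Each cyanide is −1; balancing the −4 overall charge requires Co(II). Cobalt is a group-9 element; Co(II) is therefore d⁷. Cyanide is a strong-field ligand (high in the spectrochemical series) for a first-row metal, so the complex is low-spin. The t₂g⁶e_g¹ (low-spin) configuration has an unevenly filled e_g set; the Jahn–Teller theorem predicts a tetragonal distortion (typically axial elongation) to lift the degeneracy.

[Co(CN)₆]⁴−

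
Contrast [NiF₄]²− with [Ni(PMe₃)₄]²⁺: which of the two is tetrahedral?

[NiF₄]²−

For [NiF₄]²−: Each fluoride is −1; balancing the −2 overall charge requires Ni(II). Ni sits in group 10, so the d-electron count is 10 − 2 = 8. Fluoride is a weak-field ligand. With weak-field ligands the CFSE gain from square planar is small, so a 3d d⁸ ion takes the sterically preferred tetrahedral geometry. → tetrahedral.
For [Ni(PMe₃)₄]²⁺: Ligand charges: trimethylphosphine is neutral. With an overall charge of +2 the nickel centre must be in the +2 oxidation state. Ni sits in group 10, so the d-electron count is 10 − 2 = 8. Trimethylphosphine is a strong-field ligand (high in the spectrochemical series). A 3d d⁸ ion with strong-field ligands gains enough CFSE to favour square planar over tetrahedral. → square planar.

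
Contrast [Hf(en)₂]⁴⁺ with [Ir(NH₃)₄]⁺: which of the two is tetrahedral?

[Hf(en)₂]⁴⁺

For [Hf(en)₂]⁴⁺: Ethylenediamine is neutral; balancing the +4 overall charge requires Hf(IV). Group 4 minus oxidation state 4 gives a d⁰ configuration. A d⁰ ion has no crystal-field stabilisation preference between square planar and tetrahedral, so four ligands adopt the sterically favoured tetrahedral geometry. → tetrahedral.
For [Ir(NH₃)₄]⁺: Ligand charges: ammonia is neutral. With an overall charge of +1 the iridium centre must be in the +1 oxidation state. Iridium is a group-9 element; Ir(I) is therefore d⁸. A 5d d⁸ ion has a large crystal-field splitting; square planar leaves the high-energy d_{x²−y²} orbital empty and maximises CFSE. → square planar.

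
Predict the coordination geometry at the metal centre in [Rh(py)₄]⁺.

square planar

Ligand charges: pyridine is neutral. With an overall charge of +1 the rhodium centre must be in the +1 oxidation state.
Group 9 minus oxidation state 1 gives a d⁸ configuration.
Coordination number: 4.
A 4d d⁸ ion has a large crystal-field splitting; square planar leaves the high-energy d_{x²−y²} orbital empty and maximises CFSE.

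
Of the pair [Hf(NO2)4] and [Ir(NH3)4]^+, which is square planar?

[Ir(NH3)4]^+

For [Hf(NO2)4]: Each nitro (N-bound nitrite) is −1; balancing the 0 overall charge requires Hf(IV). Hafnium is a group-4 element; Hf(IV) is therefore d⁰. A d⁰ ion has no crystal-field stabilisation preference between square planar and tetrahedral, so four ligands adopt the sterically favoured tetrahedral geometry. → tetrahedral.
For [Ir(NH3)4]^+: Summing ligand charges against the +1 overall charge gives an oxidation state of +1 for iridium. Ir sits in group 9, so the d-electron count is 9 − 1 = 8. A 5d d⁸ ion has a large crystal-field splitting; square planar leaves the high-energy d_{x²−y²} orbital empty and maximises CFSE. → square planar.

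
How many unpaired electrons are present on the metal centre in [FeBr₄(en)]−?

Each bromide is −1; ethylenediamine is neutral; balancing the −1 overall charge requires Fe(III).
Fe sits in group 8, so the d-electron count is 8 − 3 = 5.
Counting donor atoms: 4×bromide (monodentate) → 4 donors; 1×ethylenediamine (bidentate) → 2 donors. Coordination number = 6.
The spin state decides the count: Bromide is a weak-field ligand for a first-row metal, so the complex is high-spin.
An octahedral high-spin d⁵ ion is t₂g³e_g², giving 5 unpaired electrons.

5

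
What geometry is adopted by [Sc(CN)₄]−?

Summing ligand charges against the −1 overall charge gives an oxidation state of +3 for scandium.
Scandium is a group-3 element; Sc(III) is therefore d⁰.
With 4 monodentate ligands the coordination number is 4.
A d⁰ ion has no crystal-field stabilisation preference between square planar and tetrahedral, so four ligands adopt the sterically favoured tetrahedral geometry.

tetrahedral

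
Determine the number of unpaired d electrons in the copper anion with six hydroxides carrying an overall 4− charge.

1

Summing ligand charges against the −4 overall charge gives an oxidation state of +2 for copper.
Group 11 minus oxidation state 2 gives a d⁹ configuration.
In an octahedral field the d⁹ configuration is t₂g⁶e_g³ (only one arrangement possible), giving 1 unpaired electron.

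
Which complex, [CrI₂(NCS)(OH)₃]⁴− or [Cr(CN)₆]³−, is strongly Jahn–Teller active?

[CrI₂(NCS)(OH)₃]⁴−: Each iodide is −1; each isothiocyanate is −1; each hydroxide is −1; balancing the −4 overall charge requires Cr(II). Chromium is a group-6 element; Cr(II) is therefore d⁴. Hydroxide, iodide, and isothiocyanate are weak-field ligands for a first-row metal, so the complex is high-spin. The t₂g³e_g¹ (high-spin) configuration has an unevenly filled e_g set; the Jahn–Teller theorem predicts a tetragonal distortion (typically axial elongation) to lift the degeneracy.
[Cr(CN)₆]³−: Ligand charges: each cyanide is −1. With an overall charge of −3 the chromium centre must be in the +3 oxidation state. Chromium is a group-6 element; Cr(III) is therefore d³. The d³ configuration leaves the e_g set evenly filled (or empty) — no strong Jahn–Teller driving force.

[CrI₂(NCS)(OH)₃]⁴−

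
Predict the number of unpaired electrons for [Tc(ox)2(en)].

3 unpaired electrons

Ligand charges: each oxalate is −2; ethylenediamine is neutral. With an overall charge of 0 the technetium centre must be in the +4 oxidation state.
Technetium is a group-7 element; Tc(IV) is therefore d³.
Counting donor atoms: 2×oxalate (bidentate) → 4 donors; 1×ethylenediamine (bidentate) → 2 donors. Coordination number = 6.
In an octahedral field the d³ configuration is t₂g³e_g⁰ (only one arrangement possible), giving 3 unpaired electrons.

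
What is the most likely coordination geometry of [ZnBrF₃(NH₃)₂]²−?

octahedral

Each bromide is −1; each fluoride is −1; ammonia is neutral; balancing the −2 overall charge requires Zn(II).
Zinc is a group-12 element; Zn(II) is therefore d¹⁰.
Coordination number: 6.
Six donors around a single metal centre give an octahedral coordination sphere.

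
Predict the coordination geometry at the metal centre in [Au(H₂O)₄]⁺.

Summing ligand charges against the +1 overall charge gives an oxidation state of +1 for gold.
Gold is a group-11 element; Au(I) is therefore d¹⁰.
Coordination number: 4.
A d¹⁰ ion has no crystal-field stabilisation preference between square planar and tetrahedral, so four ligands adopt the sterically favoured tetrahedral geometry.

tetrahedral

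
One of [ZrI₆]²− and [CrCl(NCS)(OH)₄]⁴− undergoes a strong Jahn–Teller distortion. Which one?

[ZrI₆]²−: Summing ligand charges against the −2 overall charge gives an oxidation state of +4 for zirconium. Group 4 minus oxidation state 4 gives a d⁰ configuration. The d⁰ configuration leaves the e_g set evenly filled (or empty) — no strong Jahn–Teller driving force.
[CrCl(NCS)(OH)₄]⁴−: Each chloride is −1; each isothiocyanate is −1; each hydroxide is −1; balancing the −4 overall charge requires Cr(II). Cr sits in group 6, so the d-electron count is 6 − 2 = 4. Chloride, hydroxide, and isothiocyanate are weak-field ligands for a first-row metal, so the complex is high-spin. The t₂g³e_g¹ (high-spin) configuration has an unevenly filled e_g set; the Jahn–Teller theorem predicts a tetragonal distortion (typically axial elongation) to lift the degeneracy.

[CrCl(NCS)(OH)₄]⁴−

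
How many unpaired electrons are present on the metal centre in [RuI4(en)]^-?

Each iodide is −1; ethylenediamine is neutral; balancing the −1 overall charge requires Ru(III).
Group 8 minus oxidation state 3 gives a d⁵ configuration.
Counting donor atoms: 4×iodide (monodentate) → 4 donors; 1×ethylenediamine (bidentate) → 2 donors. Coordination number = 6.
The spin state decides the count: a 4d ion has a large Δₒ and is invariably low-spin.
An octahedral low-spin d⁵ ion is t₂g⁵e_g⁰, giving 1 unpaired electron.

1 unpaired electron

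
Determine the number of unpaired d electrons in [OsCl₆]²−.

Each chloride is −1; balancing the −2 overall charge requires Os(IV).
Group 8 minus oxidation state 4 gives a d⁴ configuration.
The spin state decides the count: a 5d ion has a large Δₒ and is invariably low-spin.
An octahedral low-spin d⁴ ion is t₂g⁴e_g⁰, giving 2 unpaired electrons.

2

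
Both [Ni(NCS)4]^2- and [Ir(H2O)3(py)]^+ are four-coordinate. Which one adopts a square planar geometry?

[Ir(H2O)3(py)]^+

For [Ni(NCS)4]^2-: Ligand charges: each isothiocyanate is −1. With an overall charge of −2 the nickel centre must be in the +2 oxidation state. Nickel is a group-10 element; Ni(II) is therefore d⁸. Isothiocyanate is a weak-field ligand. With weak-field ligands the CFSE gain from square planar is small, so a 3d d⁸ ion takes the sterically preferred tetrahedral geometry. → tetrahedral.
For [Ir(H2O)3(py)]^+: Summing ligand charges against the +1 overall charge gives an oxidation state of +1 for iridium. Iridium is a group-9 element; Ir(I) is therefore d⁸. A 5d d⁸ ion has a large crystal-field splitting; square planar leaves the high-energy d_{x²−y²} orbital empty and maximises CFSE. → square planar.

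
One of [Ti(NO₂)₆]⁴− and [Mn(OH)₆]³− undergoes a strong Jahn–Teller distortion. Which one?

[Mn(OH)₆]³−

[Ti(NO₂)₆]⁴−: Ligand charges: each nitro (N-bound nitrite) is −1. With an overall charge of −4 the titanium centre must be in the +2 oxidation state. Titanium is a group-4 element; Ti(II) is therefore d². The d² configuration leaves the e_g set evenly filled (or empty) — no strong Jahn–Teller driving force.
[Mn(OH)₆]³−: Summing ligand charges against the −3 overall charge gives an oxidation state of +3 for manganese. Manganese is a group-7 element; Mn(III) is therefore d⁴. Hydroxide is a weak-field ligand for a first-row metal, so the complex is high-spin. The t₂g³e_g¹ (high-spin) configuration has an unevenly filled e_g set; the Jahn–Teller theorem predicts a tetragonal distortion (typically axial elongation) to lift the degeneracy.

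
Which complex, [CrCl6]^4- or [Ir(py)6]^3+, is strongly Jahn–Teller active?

[CrCl6]^4-

[CrCl6]^4-: Summing ligand charges against the −4 overall charge gives an oxidation state of +2 for chromium. Chromium is a group-6 element; Cr(II) is therefore d⁴. Chloride is a weak-field ligand for a first-row metal, so the complex is high-spin. The t₂g³e_g¹ (high-spin) configuration has an unevenly filled e_g set; the Jahn–Teller theorem predicts a tetragonal distortion (typically axial elongation) to lift the degeneracy.
[Ir(py)6]^3+: Ligand charges: pyridine is neutral. With an overall charge of +3 the iridium centre must be in the +3 oxidation state. Ir sits in group 9, so the d-electron count is 9 − 3 = 6. A 5d ion has a large Δₒ and is invariably low-spin. The d⁶ configuration leaves the e_g set evenly filled (or empty) — no strong Jahn–Teller driving force.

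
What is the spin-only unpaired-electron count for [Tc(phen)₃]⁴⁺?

3

Summing ligand charges against the +4 overall charge gives an oxidation state of +4 for technetium.
Group 7 minus oxidation state 4 gives a d³ configuration.
Counting donor atoms: 3×1,10-phenanthroline (bidentate) → 6 donors. Coordination number = 6.
In an octahedral field the d³ configuration is t₂g³e_g⁰ (only one arrangement possible), giving 3 unpaired electrons.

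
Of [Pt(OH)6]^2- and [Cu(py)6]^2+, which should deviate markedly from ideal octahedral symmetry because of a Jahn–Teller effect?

[Pt(OH)6]^2-: Each hydroxide is −1; balancing the −2 overall charge requires Pt(IV). Group 10 minus oxidation state 4 gives a d⁶ configuration. A 5d ion has a large Δₒ and is invariably low-spin. The d⁶ configuration leaves the e_g set evenly filled (or empty) — no strong Jahn–Teller driving force.
[Cu(py)6]^2+: Ligand charges: pyridine is neutral. With an overall charge of +2 the copper centre must be in the +2 oxidation state. Group 11 minus oxidation state 2 gives a d⁹ configuration. The t₂g⁶e_g³ configuration has an unevenly filled e_g set; the Jahn–Teller theorem predicts a tetragonal distortion (typically axial elongation) to lift the degeneracy.

[Cu(py)6]^2+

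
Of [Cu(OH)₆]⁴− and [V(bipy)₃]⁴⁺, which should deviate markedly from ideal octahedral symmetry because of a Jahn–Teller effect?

[Cu(OH)₆]⁴−: Ligand charges: each hydroxide is −1. With an overall charge of −4 the copper centre must be in the +2 oxidation state. Copper is a group-11 element; Cu(II) is therefore d⁹. The t₂g⁶e_g³ configuration has an unevenly filled e_g set; the Jahn–Teller theorem predicts a tetragonal distortion (typically axial elongation) to lift the degeneracy.
[V(bipy)₃]⁴⁺: 2,2′-bipyridine is neutral; balancing the +4 overall charge requires V(IV). V sits in group 5, so the d-electron count is 5 − 4 = 1. The d¹ configuration leaves the e_g set evenly filled (or empty) — no strong Jahn–Teller driving force.

[Cu(OH)₆]⁴−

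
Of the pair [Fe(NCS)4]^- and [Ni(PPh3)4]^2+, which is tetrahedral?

[Fe(NCS)4]^-

For [Fe(NCS)4]^-: Ligand charges: each isothiocyanate is −1. With an overall charge of −1 the iron centre must be in the +3 oxidation state. Group 8 minus oxidation state 3 gives a d⁵ configuration. A high-spin d⁵ ion has zero CFSE in either geometry, so four ligands adopt the sterically favoured tetrahedral geometry. → tetrahedral.
For [Ni(PPh3)4]^2+: Ligand charges: triphenylphosphine is neutral. With an overall charge of +2 the nickel centre must be in the +2 oxidation state. Nickel is a group-10 element; Ni(II) is therefore d⁸. Triphenylphosphine is a strong-field ligand (high in the spectrochemical series). A 3d d⁸ ion with strong-field ligands gains enough CFSE to favour square planar over tetrahedral. → square planar.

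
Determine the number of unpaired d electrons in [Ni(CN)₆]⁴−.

2 unpaired electrons

Ligand charges: each cyanide is −1. With an overall charge of −4 the nickel centre must be in the +2 oxidation state.
Group 10 minus oxidation state 2 gives a d⁸ configuration.
In an octahedral field the d⁸ configuration is t₂g⁶e_g² (only one arrangement possible), giving 2 unpaired electrons.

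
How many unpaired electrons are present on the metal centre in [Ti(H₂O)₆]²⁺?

Ligand charges: water is neutral. With an overall charge of +2 the titanium centre must be in the +2 oxidation state.
Titanium is a group-4 element; Ti(II) is therefore d².
In an octahedral field the d² configuration is t₂g²e_g⁰ (only one arrangement possible), giving 2 unpaired electrons.

2 unpaired electrons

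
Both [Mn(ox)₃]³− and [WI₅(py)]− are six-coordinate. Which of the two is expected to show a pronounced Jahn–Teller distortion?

[Mn(ox)₃]³−: Summing ligand charges against the −3 overall charge gives an oxidation state of +3 for manganese. Mn sits in group 7, so the d-electron count is 7 − 3 = 4. Oxalate is a weak-field ligand for a first-row metal, so the complex is high-spin. The t₂g³e_g¹ (high-spin) configuration has an unevenly filled e_g set; the Jahn–Teller theorem predicts a tetragonal distortion (typically axial elongation) to lift the degeneracy.
[WI₅(py)]−: Each iodide is −1; pyridine is neutral; balancing the −1 overall charge requires W(IV). Tungsten is a group-6 element; W(IV) is therefore d². The d² configuration leaves the e_g set evenly filled (or empty) — no strong Jahn–Teller driving force.

[Mn(ox)₃]³−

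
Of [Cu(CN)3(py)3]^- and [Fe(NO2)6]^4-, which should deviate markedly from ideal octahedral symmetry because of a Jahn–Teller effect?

[Cu(CN)3(py)3]^-: Ligand charges: each cyanide is −1; pyridine is neutral. With an overall charge of −1 the copper centre must be in the +2 oxidation state. Cu sits in group 11, so the d-electron count is 11 − 2 = 9. The t₂g⁶e_g³ configuration has an unevenly filled e_g set; the Jahn–Teller theorem predicts a tetragonal distortion (typically axial elongation) to lift the degeneracy.
[Fe(NO2)6]^4-: Each nitro (N-bound nitrite) is −1; balancing the −4 overall charge requires Fe(II). Iron is a group-8 element; Fe(II) is therefore d⁶. Nitro (N-bound nitrite) is a strong-field ligand (high in the spectrochemical series) for a first-row metal, so the complex is low-spin. The d⁶ configuration leaves the e_g set evenly filled (or empty) — no strong Jahn–Teller driving force.

[Cu(CN)3(py)3]^-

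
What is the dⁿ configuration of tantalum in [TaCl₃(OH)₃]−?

Summing ligand charges against the −1 overall charge gives an oxidation state of +5 for tantalum.
Ta sits in group 5, so the d-electron count is 5 − 5 = 0.

d⁰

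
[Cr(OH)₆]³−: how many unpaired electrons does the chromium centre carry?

3

Ligand charges: each hydroxide is −1. With an overall charge of −3 the chromium centre must be in the +3 oxidation state.
Cr sits in group 6, so the d-electron count is 6 − 3 = 3.
In an octahedral field the d³ configuration is t₂g³e_g⁰ (only one arrangement possible), giving 3 unpaired electrons.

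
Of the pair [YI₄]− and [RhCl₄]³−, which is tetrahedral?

[YI₄]−

For [YI₄]−: Ligand charges: each iodide is −1. With an overall charge of −1 the yttrium centre must be in the +3 oxidation state. Yttrium is a group-3 element; Y(III) is therefore d⁰. A d⁰ ion has no crystal-field stabilisation preference between square planar and tetrahedral, so four ligands adopt the sterically favoured tetrahedral geometry. → tetrahedral.
For [RhCl₄]³−: Ligand charges: each chloride is −1. With an overall charge of −3 the rhodium centre must be in the +1 oxidation state. Rhodium is a group-9 element; Rh(I) is therefore d⁸. A 4d d⁸ ion has a large crystal-field splitting; square planar leaves the high-energy d_{x²−y²} orbital empty and maximises CFSE. → square planar.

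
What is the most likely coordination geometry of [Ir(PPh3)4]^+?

Ligand charges: triphenylphosphine is neutral. With an overall charge of +1 the iridium centre must be in the +1 oxidation state.
Group 9 minus oxidation state 1 gives a d⁸ configuration.
With 4 monodentate ligands the coordination number is 4.
A 5d d⁸ ion has a large crystal-field splitting; square planar leaves the high-energy d_{x²−y²} orbital empty and maximises CFSE.

square planar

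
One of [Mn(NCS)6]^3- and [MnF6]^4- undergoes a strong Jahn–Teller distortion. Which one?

[Mn(NCS)6]^3-

[Mn(NCS)6]^3-: Summing ligand charges against the −3 overall charge gives an oxidation state of +3 for manganese. Mn sits in group 7, so the d-electron count is 7 − 3 = 4. Isothiocyanate is a weak-field ligand for a first-row metal, so the complex is high-spin. The t₂g³e_g¹ (high-spin) configuration has an unevenly filled e_g set; the Jahn–Teller theorem predicts a tetragonal distortion (typically axial elongation) to lift the degeneracy.
[MnF6]^4-: Ligand charges: each fluoride is −1. With an overall charge of −4 the manganese centre must be in the +2 oxidation state. Group 7 minus oxidation state 2 gives a d⁵ configuration. Fluoride is a weak-field ligand for a first-row metal, so the complex is high-spin. The d⁵ configuration leaves the e_g set evenly filled (or empty) — no strong Jahn–Teller driving force.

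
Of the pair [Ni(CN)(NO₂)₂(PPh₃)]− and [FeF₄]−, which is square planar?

[Ni(CN)(NO₂)₂(PPh₃)]−

For [Ni(CN)(NO₂)₂(PPh₃)]−: Each cyanide is −1; each nitro (N-bound nitrite) is −1; triphenylphosphine is neutral; balancing the −1 overall charge requires Ni(II). Ni sits in group 10, so the d-electron count is 10 − 2 = 8. Cyanide, nitro (N-bound nitrite), and triphenylphosphine are strong-field ligands (high in the spectrochemical series). A 3d d⁸ ion with strong-field ligands gains enough CFSE to favour square planar over tetrahedral. → square planar.
For [FeF₄]−: Summing ligand charges against the −1 overall charge gives an oxidation state of +3 for iron. Group 8 minus oxidation state 3 gives a d⁵ configuration. A high-spin d⁵ ion has zero CFSE in either geometry, so four ligands adopt the sterically favoured tetrahedral geometry. → tetrahedral.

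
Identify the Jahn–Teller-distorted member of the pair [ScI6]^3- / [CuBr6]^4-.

[ScI6]^3-: Ligand charges: each iodide is −1. With an overall charge of −3 the scandium centre must be in the +3 oxidation state. Scandium is a group-3 element; Sc(III) is therefore d⁰. The d⁰ configuration leaves the e_g set evenly filled (or empty) — no strong Jahn–Teller driving force.
[CuBr6]^4-: Each bromide is −1; balancing the −4 overall charge requires Cu(II). Cu sits in group 11, so the d-electron count is 11 − 2 = 9. The t₂g⁶e_g³ configuration has an unevenly filled e_g set; the Jahn–Teller theorem predicts a tetragonal distortion (typically axial elongation) to lift the degeneracy.

[CuBr6]^4-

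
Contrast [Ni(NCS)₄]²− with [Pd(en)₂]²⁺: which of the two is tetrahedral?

[Ni(NCS)₄]²−

For [Ni(NCS)₄]²−: Summing ligand charges against the −2 overall charge gives an oxidation state of +2 for nickel. Ni sits in group 10, so the d-electron count is 10 − 2 = 8. Isothiocyanate is a weak-field ligand. With weak-field ligands the CFSE gain from square planar is small, so a 3d d⁸ ion takes the sterically preferred tetrahedral geometry. → tetrahedral.
For [Pd(en)₂]²⁺: Ethylenediamine is neutral; balancing the +2 overall charge requires Pd(II). Palladium is a group-10 element; Pd(II) is therefore d⁸. A 4d d⁸ ion has a large crystal-field splitting; square planar leaves the high-energy d_{x²−y²} orbital empty and maximises CFSE. → square planar.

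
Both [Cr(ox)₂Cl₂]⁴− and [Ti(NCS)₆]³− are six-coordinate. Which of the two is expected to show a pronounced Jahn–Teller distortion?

[Cr(ox)₂Cl₂]⁴−

[Cr(ox)₂Cl₂]⁴−: Ligand charges: each oxalate is −2; each chloride is −1. With an overall charge of −4 the chromium centre must be in the +2 oxidation state. Cr sits in group 6, so the d-electron count is 6 − 2 = 4. Chloride and oxalate are weak-field ligands for a first-row metal, so the complex is high-spin. The t₂g³e_g¹ (high-spin) configuration has an unevenly filled e_g set; the Jahn–Teller theorem predicts a tetragonal distortion (typically axial elongation) to lift the degeneracy.
[Ti(NCS)₆]³−: Summing ligand charges against the −3 overall charge gives an oxidation state of +3 for titanium. Titanium is a group-4 element; Ti(III) is therefore d¹. The d¹ configuration leaves the e_g set evenly filled (or empty) — no strong Jahn–Teller driving force.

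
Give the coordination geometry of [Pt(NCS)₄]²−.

square planar

Ligand charges: each isothiocyanate is −1. With an overall charge of −2 the platinum centre must be in the +2 oxidation state.
Platinum is a group-10 element; Pt(II) is therefore d⁸.
With 4 monodentate ligands the coordination number is 4.
A 5d d⁸ ion has a large crystal-field splitting; square planar leaves the high-energy d_{x²−y²} orbital empty and maximises CFSE.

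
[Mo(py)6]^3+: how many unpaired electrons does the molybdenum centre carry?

3

Summing ligand charges against the +3 overall charge gives an oxidation state of +3 for molybdenum.
Molybdenum is a group-6 element; Mo(III) is therefore d³.
In an octahedral field the d³ configuration is t₂g³e_g⁰ (only one arrangement possible), giving 3 unpaired electrons.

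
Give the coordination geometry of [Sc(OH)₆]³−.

Ligand charges: each hydroxide is −1. With an overall charge of −3 the scandium centre must be in the +3 oxidation state.
Group 3 minus oxidation state 3 gives a d⁰ configuration.
With 6 monodentate ligands the coordination number is 6.
Six donors around a single metal centre give an octahedral coordination sphere.

octahedral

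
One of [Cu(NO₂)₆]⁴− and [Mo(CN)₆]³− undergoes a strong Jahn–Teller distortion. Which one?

[Cu(NO₂)₆]⁴−

[Cu(NO₂)₆]⁴−: Summing ligand charges against the −4 overall charge gives an oxidation state of +2 for copper. Copper is a group-11 element; Cu(II) is therefore d⁹. The t₂g⁶e_g³ configuration has an unevenly filled e_g set; the Jahn–Teller theorem predicts a tetragonal distortion (typically axial elongation) to lift the degeneracy.
[Mo(CN)₆]³−: Each cyanide is −1; balancing the −3 overall charge requires Mo(III). Mo sits in group 6, so the d-electron count is 6 − 3 = 3. The d³ configuration leaves the e_g set evenly filled (or empty) — no strong Jahn–Teller driving force.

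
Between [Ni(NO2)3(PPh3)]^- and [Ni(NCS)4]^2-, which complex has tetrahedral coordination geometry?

[Ni(NCS)4]^2-

For [Ni(NO2)3(PPh3)]^-: Summing ligand charges against the −1 overall charge gives an oxidation state of +2 for nickel. Group 10 minus oxidation state 2 gives a d⁸ configuration. Nitro (N-bound nitrite) and triphenylphosphine are strong-field ligands (high in the spectrochemical series). A 3d d⁸ ion with strong-field ligands gains enough CFSE to favour square planar over tetrahedral. → square planar.
For [Ni(NCS)4]^2-: Ligand charges: each isothiocyanate is −1. With an overall charge of −2 the nickel centre must be in the +2 oxidation state. Ni sits in group 10, so the d-electron count is 10 − 2 = 8. Isothiocyanate is a weak-field ligand. With weak-field ligands the CFSE gain from square planar is small, so a 3d d⁸ ion takes the sterically preferred tetrahedral geometry. → tetrahedral.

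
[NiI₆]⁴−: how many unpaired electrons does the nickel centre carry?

Ligand charges: each iodide is −1. With an overall charge of −4 the nickel centre must be in the +2 oxidation state.
Group 10 minus oxidation state 2 gives a d⁸ configuration.
In an octahedral field the d⁸ configuration is t₂g⁶e_g² (only one arrangement possible), giving 2 unpaired electrons.

2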